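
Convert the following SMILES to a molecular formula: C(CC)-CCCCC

C8H18

Heavy atoms from the SMILES: 8 C.
Implicit hydrogens by atom environment:
  6 × C: 2 H each → 12
  2 × C: 3 H each → 6
  Total hydrogens = 18.
Molecular formula: C8H18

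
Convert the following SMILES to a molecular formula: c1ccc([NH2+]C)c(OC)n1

Heavy atoms from the SMILES: 7 C, 2 N, 1 O.
Implicit hydrogens by atom environment:
  3 × C (aromatic): 1 H each → 3
  2 × C: 3 H each → 6
  2 × C (aromatic): no H
  1 × N (charge +1): 2 H
  1 × N (aromatic): no H
  1 × O: no H
  Total hydrogens = 11.
Net charge +1.
Molecular formula: C7H11N2O+

C7H11N2O+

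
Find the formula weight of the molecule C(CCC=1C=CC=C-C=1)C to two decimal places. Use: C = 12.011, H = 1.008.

Molecular formula: C10H14.
M = 10×12.011 + 14×1.008 = 134.22 g/mol.

134.22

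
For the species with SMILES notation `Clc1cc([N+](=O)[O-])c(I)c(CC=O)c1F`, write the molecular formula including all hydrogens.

Heavy atoms from the SMILES: 8 C, 1 Cl, 1 F, 1 I, 1 N, 3 O.
Implicit hydrogens by atom environment:
  5 × C (aromatic): no H
  2 × O: no H
  1 × C: 2 H
  1 × C (aromatic): 1 H
  1 × C: 1 H
  1 × Cl: no H
  1 × F: no H
  1 × I: no H
  1 × N (charge +1): no H
  1 × O (charge -1): no H
  Total hydrogens = 4.
Molecular formula: C8H4ClFINO3

C8H4ClFINO3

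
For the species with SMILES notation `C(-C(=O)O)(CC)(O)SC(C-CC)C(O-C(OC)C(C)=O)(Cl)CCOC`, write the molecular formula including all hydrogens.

C16H29ClO7S

Heavy atoms from the SMILES: 16 C, 1 Cl, 7 O, 1 S.
Implicit hydrogens by atom environment:
  5 × C: 3 H each → 15
  5 × C: 2 H each → 10
  5 × O: no H
  4 × C: no H
  2 × C: 1 H each → 2
  2 × O: 1 H each → 2
  1 × Cl: no H
  1 × S: no H
  Total hydrogens = 29.
Molecular formula: C16H29ClO7S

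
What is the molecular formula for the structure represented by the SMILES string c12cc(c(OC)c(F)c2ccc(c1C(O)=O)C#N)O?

Heavy atoms from the SMILES: 13 C, 1 F, 1 N, 4 O.
Implicit hydrogens by atom environment:
  7 × C (aromatic): no H
  3 × C (aromatic): 1 H each → 3
  2 × C: no H
  2 × O: 1 H each → 2
  2 × O: no H
  1 × C: 3 H
  1 × F: no H
  1 × N: no H
  Total hydrogens = 8.
Molecular formula: C13H8FNO4

C13H8FNO4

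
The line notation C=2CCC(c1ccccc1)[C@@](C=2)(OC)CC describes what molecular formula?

Heavy atoms from the SMILES: 15 C, 1 O.
Implicit hydrogens by atom environment:
  5 × C (aromatic): 1 H each → 5
  3 × C: 2 H each → 6
  3 × C: 1 H each → 3
  2 × C: 3 H each → 6
  1 × C: no H
  1 × C (aromatic): no H
  1 × O: no H
  Total hydrogens = 20.
Molecular formula: C15H20O

C15H20O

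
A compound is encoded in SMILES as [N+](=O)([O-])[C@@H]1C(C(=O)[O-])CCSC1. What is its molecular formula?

Heavy atoms from the SMILES: 6 C, 1 N, 4 O, 1 S.
Implicit hydrogens by atom environment:
  3 × C: 2 H each → 6
  2 × C: 1 H each → 2
  2 × O: no H
  2 × O (charge -1): no H
  1 × C: no H
  1 × N (charge +1): no H
  1 × S: no H
  Total hydrogens = 8.
Net charge -1.
Molecular formula: C6H8NO4S-

C6H8NO4S-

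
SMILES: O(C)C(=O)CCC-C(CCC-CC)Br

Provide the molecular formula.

C11H21BrO2

Heavy atoms from the SMILES: 1 Br, 11 C, 2 O.
Implicit hydrogens by atom environment:
  7 × C: 2 H each → 14
  2 × C: 3 H each → 6
  2 × O: no H
  1 × Br: no H
  1 × C: 1 H
  1 × C: no H
  Total hydrogens = 21.
Molecular formula: C11H21BrO2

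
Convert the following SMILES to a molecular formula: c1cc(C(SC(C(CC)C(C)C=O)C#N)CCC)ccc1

C18H25NOS

Heavy atoms from the SMILES: 18 C, 1 N, 1 O, 1 S.
Implicit hydrogens by atom environment:
  5 × C: 1 H each → 5
  5 × C (aromatic): 1 H each → 5
  3 × C: 3 H each → 9
  3 × C: 2 H each → 6
  1 × C (aromatic): no H
  1 × C: no H
  1 × N: no H
  1 × O: no H
  1 × S: no H
  Total hydrogens = 25.
Molecular formula: C18H25NOS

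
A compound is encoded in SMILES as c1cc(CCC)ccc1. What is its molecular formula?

Heavy atoms from the SMILES: 9 C.
Implicit hydrogens by atom environment:
  5 × C (aromatic): 1 H each → 5
  2 × C: 2 H each → 4
  1 × C: 3 H
  1 × C (aromatic): no H
  Total hydrogens = 12.
Molecular formula: C9H12

C9H12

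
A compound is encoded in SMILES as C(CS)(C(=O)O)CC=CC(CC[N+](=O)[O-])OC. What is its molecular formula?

Heavy atoms from the SMILES: 10 C, 1 N, 5 O, 1 S.
Implicit hydrogens by atom environment:
  4 × C: 2 H each → 8
  4 × C: 1 H each → 4
  3 × O: no H
  1 × C: 3 H
  1 × C: no H
  1 × N (charge +1): no H
  1 × O: 1 H
  1 × O (charge -1): no H
  1 × S: 1 H
  Total hydrogens = 17.
Molecular formula: C10H17NO5S

C10H17NO5S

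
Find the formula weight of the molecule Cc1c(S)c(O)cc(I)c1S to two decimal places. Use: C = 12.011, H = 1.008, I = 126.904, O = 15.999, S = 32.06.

298.16

Molecular formula: C7H7IOS2.
M = 7×12.011 + 7×1.008 + 1×126.904 + 1×15.999 + 2×32.06 = 298.16 g/mol.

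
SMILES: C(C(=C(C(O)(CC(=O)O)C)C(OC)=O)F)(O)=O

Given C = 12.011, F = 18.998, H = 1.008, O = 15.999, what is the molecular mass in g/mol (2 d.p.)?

250.18

Molecular formula: C9H11FO7.
M = 9×12.011 + 1×18.998 + 11×1.008 + 7×15.999 = 250.18 g/mol.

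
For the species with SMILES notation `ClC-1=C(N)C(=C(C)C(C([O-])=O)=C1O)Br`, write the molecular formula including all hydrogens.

C8H6BrClNO3-

Heavy atoms from the SMILES: 1 Br, 8 C, 1 Cl, 1 N, 3 O.
Implicit hydrogens by atom environment:
  6 × C (aromatic): no H
  1 × Br: no H
  1 × C: 3 H
  1 × C: no H
  1 × Cl: no H
  1 × N: 2 H
  1 × O: 1 H
  1 × O: no H
  1 × O (charge -1): no H
  Total hydrogens = 6.
Net charge -1.
Molecular formula: C8H6BrClNO3-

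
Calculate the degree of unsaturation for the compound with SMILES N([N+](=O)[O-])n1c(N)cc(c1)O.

4

Molecular formula from the SMILES: C4H6N4O3.
DoU = (2C + 2 + N − H − X)/2 = (2·4 + 2 + 4 − 6 − 0)/2 = 8/2 = 4.
(Structurally: 1 ring(s) + 3 π bond(s) = 4.)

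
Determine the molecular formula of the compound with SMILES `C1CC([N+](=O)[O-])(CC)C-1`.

Heavy atoms from the SMILES: 6 C, 1 N, 2 O.
Implicit hydrogens by atom environment:
  4 × C: 2 H each → 8
  1 × C: 3 H
  1 × C: no H
  1 × N (charge +1): no H
  1 × O: no H
  1 × O (charge -1): no H
  Total hydrogens = 11.
Molecular formula: C6H11NO2

C6H11NO2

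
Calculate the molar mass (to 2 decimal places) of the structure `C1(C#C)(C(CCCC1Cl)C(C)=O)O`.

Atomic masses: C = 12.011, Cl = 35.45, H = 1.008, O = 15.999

200.66

Molecular formula: C10H13ClO2.
M = 10×12.011 + 1×35.45 + 13×1.008 + 2×15.999 = 200.66 g/mol.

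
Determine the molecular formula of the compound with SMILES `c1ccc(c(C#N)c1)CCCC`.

C11H13N

Heavy atoms from the SMILES: 11 C, 1 N.
Implicit hydrogens by atom environment:
  4 × C (aromatic): 1 H each → 4
  3 × C: 2 H each → 6
  2 × C (aromatic): no H
  1 × C: 3 H
  1 × C: no H
  1 × N: no H
  Total hydrogens = 13.
Molecular formula: C11H13N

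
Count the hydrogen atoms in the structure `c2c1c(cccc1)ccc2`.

8

Hydrogens are implicit in SMILES; fill each atom to its normal valence:
  8 × C (aromatic): 1 H each → 8
  2 × C (aromatic): no H
  Total hydrogens = 8.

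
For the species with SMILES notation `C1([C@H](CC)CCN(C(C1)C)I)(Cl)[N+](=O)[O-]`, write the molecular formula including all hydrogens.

C9H16ClIN2O2

Heavy atoms from the SMILES: 9 C, 1 Cl, 1 I, 2 N, 2 O.
Implicit hydrogens by atom environment:
  4 × C: 2 H each → 8
  2 × C: 3 H each → 6
  2 × C: 1 H each → 2
  1 × C: no H
  1 × Cl: no H
  1 × I: no H
  1 × N: no H
  1 × N (charge +1): no H
  1 × O: no H
  1 × O (charge -1): no H
  Total hydrogens = 16.
Molecular formula: C9H16ClIN2O2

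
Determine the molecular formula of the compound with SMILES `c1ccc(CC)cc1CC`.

C10H14

Heavy atoms from the SMILES: 10 C.
Implicit hydrogens by atom environment:
  4 × C (aromatic): 1 H each → 4
  2 × C: 3 H each → 6
  2 × C: 2 H each → 4
  2 × C (aromatic): no H
  Total hydrogens = 14.
Molecular formula: C10H14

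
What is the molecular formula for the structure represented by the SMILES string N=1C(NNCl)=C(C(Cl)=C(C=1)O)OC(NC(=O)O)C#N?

Heavy atoms from the SMILES: 8 C, 2 Cl, 5 N, 4 O.
Implicit hydrogens by atom environment:
  4 × C (aromatic): no H
  3 × N: 1 H each → 3
  2 × C: no H
  2 × Cl: no H
  2 × O: 1 H each → 2
  2 × O: no H
  1 × C (aromatic): 1 H
  1 × C: 1 H
  1 × N (aromatic): no H
  1 × N: no H
  Total hydrogens = 7.
Molecular formula: C8H7Cl2N5O4

C8H7Cl2N5O4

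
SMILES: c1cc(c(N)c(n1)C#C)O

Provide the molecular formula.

Heavy atoms from the SMILES: 7 C, 2 N, 1 O.
Implicit hydrogens by atom environment:
  3 × C (aromatic): no H
  2 × C (aromatic): 1 H each → 2
  1 × C: 1 H
  1 × C: no H
  1 × N: 2 H
  1 × N (aromatic): no H
  1 × O: 1 H
  Total hydrogens = 6.
Molecular formula: C7H6N2O

C7H6N2O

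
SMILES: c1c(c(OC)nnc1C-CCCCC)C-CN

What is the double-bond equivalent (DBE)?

4

Molecular formula from the SMILES: C13H23N3O.
DoU = (2C + 2 + N − H − X)/2 = (2·13 + 2 + 3 − 23 − 0)/2 = 8/2 = 4.
(Structurally: 1 ring(s) + 3 π bond(s) = 4.)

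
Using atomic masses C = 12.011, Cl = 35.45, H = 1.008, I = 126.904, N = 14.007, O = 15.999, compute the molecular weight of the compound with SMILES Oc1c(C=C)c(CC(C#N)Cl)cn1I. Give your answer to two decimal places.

322.53

Molecular formula: C9H8ClIN2O.
M = 9×12.011 + 1×35.45 + 8×1.008 + 1×126.904 + 2×14.007 + 1×15.999 = 322.53 g/mol.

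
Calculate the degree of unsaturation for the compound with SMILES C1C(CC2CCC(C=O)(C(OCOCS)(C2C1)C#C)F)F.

5

Molecular formula from the SMILES: C15H20F2O3S.
DoU = (2C + 2 + N − H − X)/2 = (2·15 + 2 + 0 − 20 − 2)/2 = 10/2 = 5.
(Structurally: 2 ring(s) + 3 π bond(s) = 5.)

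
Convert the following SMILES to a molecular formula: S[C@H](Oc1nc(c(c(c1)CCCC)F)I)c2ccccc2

C16H17FINOS

Heavy atoms from the SMILES: 16 C, 1 F, 1 I, 1 N, 1 O, 1 S.
Implicit hydrogens by atom environment:
  6 × C (aromatic): 1 H each → 6
  5 × C (aromatic): no H
  3 × C: 2 H each → 6
  1 × C: 3 H
  1 × C: 1 H
  1 × F: no H
  1 × I: no H
  1 × N (aromatic): no H
  1 × O: no H
  1 × S: 1 H
  Total hydrogens = 17.
Molecular formula: C16H17FINOS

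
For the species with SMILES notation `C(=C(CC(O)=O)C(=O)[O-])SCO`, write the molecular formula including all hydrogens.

C6H7O5S-

Heavy atoms from the SMILES: 6 C, 5 O, 1 S.
Implicit hydrogens by atom environment:
  3 × C: no H
  2 × C: 2 H each → 4
  2 × O: 1 H each → 2
  2 × O: no H
  1 × C: 1 H
  1 × O (charge -1): no H
  1 × S: no H
  Total hydrogens = 7.
Net charge -1.
Molecular formula: C6H7O5S-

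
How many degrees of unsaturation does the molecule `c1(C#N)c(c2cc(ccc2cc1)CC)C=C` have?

10

Molecular formula from the SMILES: C15H13N.
DoU = (2C + 2 + N − H − X)/2 = (2·15 + 2 + 1 − 13 − 0)/2 = 20/2 = 10.
(Structurally: 2 ring(s) + 8 π bond(s) = 10.)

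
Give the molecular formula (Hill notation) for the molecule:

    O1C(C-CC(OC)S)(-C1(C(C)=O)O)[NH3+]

Heavy atoms from the SMILES: 8 C, 1 N, 4 O, 1 S.
Implicit hydrogens by atom environment:
  3 × C: no H
  3 × O: no H
  2 × C: 3 H each → 6
  2 × C: 2 H each → 4
  1 × C: 1 H
  1 × N (charge +1): 3 H
  1 × O: 1 H
  1 × S: 1 H
  Total hydrogens = 16.
Net charge +1.
Molecular formula: C8H16NO4S+

C8H16NO4S+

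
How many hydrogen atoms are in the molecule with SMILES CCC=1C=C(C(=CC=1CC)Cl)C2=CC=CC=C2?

Hydrogens are implicit in SMILES; fill each atom to its normal valence:
  7 × C (aromatic): 1 H each → 7
  5 × C (aromatic): no H
  2 × C: 3 H each → 6
  2 × C: 2 H each → 4
  1 × Cl: no H
  Total hydrogens = 17.

17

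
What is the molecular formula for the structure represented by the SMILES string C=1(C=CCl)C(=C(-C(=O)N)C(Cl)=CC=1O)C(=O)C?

Heavy atoms from the SMILES: 11 C, 2 Cl, 1 N, 3 O.
Implicit hydrogens by atom environment:
  5 × C (aromatic): no H
  2 × C: 1 H each → 2
  2 × C: no H
  2 × Cl: no H
  2 × O: no H
  1 × C: 3 H
  1 × C (aromatic): 1 H
  1 × N: 2 H
  1 × O: 1 H
  Total hydrogens = 9.
Molecular formula: C11H9Cl2NO3

C11H9Cl2NO3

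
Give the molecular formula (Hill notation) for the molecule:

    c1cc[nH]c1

C4H5N

Heavy atoms from the SMILES: 4 C, 1 N.
Implicit hydrogens by atom environment:
  4 × C (aromatic): 1 H each → 4
  1 × N (aromatic): 1 H
  Total hydrogens = 5.
Molecular formula: C4H5N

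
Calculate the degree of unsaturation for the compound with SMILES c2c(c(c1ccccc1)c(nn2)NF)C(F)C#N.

10

Molecular formula from the SMILES: C12H8F2N4.
DoU = (2C + 2 + N − H − X)/2 = (2·12 + 2 + 4 − 8 − 2)/2 = 20/2 = 10.
(Structurally: 2 ring(s) + 8 π bond(s) = 10.)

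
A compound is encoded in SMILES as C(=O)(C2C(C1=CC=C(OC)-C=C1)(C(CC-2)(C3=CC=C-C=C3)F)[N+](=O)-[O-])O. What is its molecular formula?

Heavy atoms from the SMILES: 19 C, 1 F, 1 N, 5 O.
Implicit hydrogens by atom environment:
  9 × C (aromatic): 1 H each → 9
  3 × C: no H
  3 × C (aromatic): no H
  3 × O: no H
  2 × C: 2 H each → 4
  1 × C: 3 H
  1 × C: 1 H
  1 × F: no H
  1 × N (charge +1): no H
  1 × O: 1 H
  1 × O (charge -1): no H
  Total hydrogens = 18.
Molecular formula: C19H18FNO5

C19H18FNO5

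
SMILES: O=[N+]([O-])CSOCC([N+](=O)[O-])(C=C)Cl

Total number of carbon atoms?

5

The symbol for carbon appears 5 times in the SMILES. (Cl is a single chlorine, not C + l.)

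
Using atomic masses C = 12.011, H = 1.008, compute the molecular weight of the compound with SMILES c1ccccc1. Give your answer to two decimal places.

78.11

Molecular formula: C6H6.
M = 6×12.011 + 6×1.008 = 78.11 g/mol.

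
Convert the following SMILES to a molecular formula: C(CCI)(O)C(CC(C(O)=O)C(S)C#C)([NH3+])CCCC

Heavy atoms from the SMILES: 14 C, 1 I, 1 N, 3 O, 1 S.
Implicit hydrogens by atom environment:
  6 × C: 2 H each → 12
  4 × C: 1 H each → 4
  3 × C: no H
  2 × O: 1 H each → 2
  1 × C: 3 H
  1 × I: no H
  1 × N (charge +1): 3 H
  1 × O: no H
  1 × S: 1 H
  Total hydrogens = 25.
Net charge +1.
Molecular formula: C14H25INO3S+

C14H25INO3S+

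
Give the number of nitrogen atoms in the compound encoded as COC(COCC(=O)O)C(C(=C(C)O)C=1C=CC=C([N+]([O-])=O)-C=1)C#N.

2

The symbol for nitrogen appears 2 times in the SMILES.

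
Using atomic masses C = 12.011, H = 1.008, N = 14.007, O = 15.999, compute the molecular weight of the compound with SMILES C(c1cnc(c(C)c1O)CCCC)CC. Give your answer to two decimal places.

Molecular formula: C13H21NO.
M = 13×12.011 + 21×1.008 + 1×14.007 + 1×15.999 = 207.32 g/mol.

207.32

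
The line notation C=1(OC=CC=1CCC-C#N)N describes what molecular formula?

Heavy atoms from the SMILES: 8 C, 2 N, 1 O.
Implicit hydrogens by atom environment:
  3 × C: 2 H each → 6
  2 × C (aromatic): 1 H each → 2
  2 × C (aromatic): no H
  1 × C: no H
  1 × N: 2 H
  1 × N: no H
  1 × O (aromatic): no H
  Total hydrogens = 10.
Molecular formula: C8H10N2O

C8H10N2O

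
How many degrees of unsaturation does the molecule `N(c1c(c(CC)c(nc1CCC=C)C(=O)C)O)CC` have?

6

Molecular formula from the SMILES: C15H22N2O2.
DoU = (2C + 2 + N − H − X)/2 = (2·15 + 2 + 2 − 22 − 0)/2 = 12/2 = 6.
(Structurally: 1 ring(s) + 5 π bond(s) = 6.)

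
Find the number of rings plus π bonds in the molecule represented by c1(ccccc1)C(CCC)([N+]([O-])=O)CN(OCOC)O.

5

Molecular formula from the SMILES: C13H20N2O5.
DoU = (2C + 2 + N − H − X)/2 = (2·13 + 2 + 2 − 20 − 0)/2 = 10/2 = 5.
(Structurally: 1 ring(s) + 4 π bond(s) = 5.)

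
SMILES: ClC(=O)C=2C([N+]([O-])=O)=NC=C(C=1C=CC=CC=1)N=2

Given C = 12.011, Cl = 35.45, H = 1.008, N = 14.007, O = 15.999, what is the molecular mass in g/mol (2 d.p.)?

Molecular formula: C11H6ClN3O3.
M = 11×12.011 + 1×35.45 + 6×1.008 + 3×14.007 + 3×15.999 = 263.64 g/mol.

263.64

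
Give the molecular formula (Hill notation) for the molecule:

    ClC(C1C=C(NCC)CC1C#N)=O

C9H11ClN2O

Heavy atoms from the SMILES: 9 C, 1 Cl, 2 N, 1 O.
Implicit hydrogens by atom environment:
  3 × C: 1 H each → 3
  3 × C: no H
  2 × C: 2 H each → 4
  1 × C: 3 H
  1 × Cl: no H
  1 × N: 1 H
  1 × N: no H
  1 × O: no H
  Total hydrogens = 11.
Molecular formula: C9H11ClN2O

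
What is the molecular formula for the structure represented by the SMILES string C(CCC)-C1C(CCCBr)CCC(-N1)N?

C12H25BrN2

Heavy atoms from the SMILES: 1 Br, 12 C, 2 N.
Implicit hydrogens by atom environment:
  8 × C: 2 H each → 16
  3 × C: 1 H each → 3
  1 × Br: no H
  1 × C: 3 H
  1 × N: 2 H
  1 × N: 1 H
  Total hydrogens = 25.
Molecular formula: C12H25BrN2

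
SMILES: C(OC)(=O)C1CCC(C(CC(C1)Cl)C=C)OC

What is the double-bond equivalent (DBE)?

3

Molecular formula from the SMILES: C13H21ClO3.
DoU = (2C + 2 + N − H − X)/2 = (2·13 + 2 + 0 − 21 − 1)/2 = 6/2 = 3.
(Structurally: 1 ring(s) + 2 π bond(s) = 3.)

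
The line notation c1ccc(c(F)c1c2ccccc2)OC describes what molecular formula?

Heavy atoms from the SMILES: 13 C, 1 F, 1 O.
Implicit hydrogens by atom environment:
  8 × C (aromatic): 1 H each → 8
  4 × C (aromatic): no H
  1 × C: 3 H
  1 × F: no H
  1 × O: no H
  Total hydrogens = 11.
Molecular formula: C13H11FO

C13H11FO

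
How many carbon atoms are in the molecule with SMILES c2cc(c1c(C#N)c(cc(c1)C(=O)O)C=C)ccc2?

The symbol for carbon appears 16 times in the SMILES. Lowercase c denotes aromatic carbon and counts toward C.

16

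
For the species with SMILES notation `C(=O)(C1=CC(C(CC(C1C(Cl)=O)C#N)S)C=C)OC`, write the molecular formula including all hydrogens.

C13H14ClNO3S

Heavy atoms from the SMILES: 13 C, 1 Cl, 1 N, 3 O, 1 S.
Implicit hydrogens by atom environment:
  6 × C: 1 H each → 6
  4 × C: no H
  3 × O: no H
  2 × C: 2 H each → 4
  1 × C: 3 H
  1 × Cl: no H
  1 × N: no H
  1 × S: 1 H
  Total hydrogens = 14.
Molecular formula: C13H14ClNO3S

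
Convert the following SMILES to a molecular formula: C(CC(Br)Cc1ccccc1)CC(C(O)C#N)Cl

C14H17BrClNO

Heavy atoms from the SMILES: 1 Br, 14 C, 1 Cl, 1 N, 1 O.
Implicit hydrogens by atom environment:
  5 × C (aromatic): 1 H each → 5
  4 × C: 2 H each → 8
  3 × C: 1 H each → 3
  1 × Br: no H
  1 × C (aromatic): no H
  1 × C: no H
  1 × Cl: no H
  1 × N: no H
  1 × O: 1 H
  Total hydrogens = 17.
Molecular formula: C14H17BrClNO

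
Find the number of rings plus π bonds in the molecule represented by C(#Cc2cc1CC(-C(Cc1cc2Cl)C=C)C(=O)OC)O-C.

Molecular formula from the SMILES: C17H17ClO3.
DoU = (2C + 2 + N − H − X)/2 = (2·17 + 2 + 0 − 17 − 1)/2 = 18/2 = 9.
(Structurally: 2 ring(s) + 7 π bond(s) = 9.)

9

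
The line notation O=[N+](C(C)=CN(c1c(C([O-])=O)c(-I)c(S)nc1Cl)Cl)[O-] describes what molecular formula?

Heavy atoms from the SMILES: 9 C, 2 Cl, 1 I, 3 N, 4 O, 1 S.
Implicit hydrogens by atom environment:
  5 × C (aromatic): no H
  2 × C: no H
  2 × Cl: no H
  2 × O: no H
  2 × O (charge -1): no H
  1 × C: 3 H
  1 × C: 1 H
  1 × I: no H
  1 × N (aromatic): no H
  1 × N: no H
  1 × N (charge +1): no H
  1 × S: 1 H
  Total hydrogens = 5.
Net charge -1.
Molecular formula: C9H5Cl2IN3O4S-

C9H5Cl2IN3O4S-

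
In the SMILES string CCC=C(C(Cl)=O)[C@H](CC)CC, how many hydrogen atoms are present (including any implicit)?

Hydrogens are implicit in SMILES; fill each atom to its normal valence:
  3 × C: 3 H each → 9
  3 × C: 2 H each → 6
  2 × C: 1 H each → 2
  2 × C: no H
  1 × Cl: no H
  1 × O: no H
  Total hydrogens = 17.

17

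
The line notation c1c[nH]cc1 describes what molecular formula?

C4H5N

Heavy atoms from the SMILES: 4 C, 1 N.
Implicit hydrogens by atom environment:
  4 × C (aromatic): 1 H each → 4
  1 × N (aromatic): 1 H
  Total hydrogens = 5.
Molecular formula: C4H5N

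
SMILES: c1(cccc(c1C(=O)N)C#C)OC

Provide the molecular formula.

C10H9NO2

Heavy atoms from the SMILES: 10 C, 1 N, 2 O.
Implicit hydrogens by atom environment:
  3 × C (aromatic): 1 H each → 3
  3 × C (aromatic): no H
  2 × C: no H
  2 × O: no H
  1 × C: 3 H
  1 × C: 1 H
  1 × N: 2 H
  Total hydrogens = 9.
Molecular formula: C10H9NO2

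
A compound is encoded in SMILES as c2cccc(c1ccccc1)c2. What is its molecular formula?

C12H10

Heavy atoms from the SMILES: 12 C.
Implicit hydrogens by atom environment:
  10 × C (aromatic): 1 H each → 10
  2 × C (aromatic): no H
  Total hydrogens = 10.
Molecular formula: C12H10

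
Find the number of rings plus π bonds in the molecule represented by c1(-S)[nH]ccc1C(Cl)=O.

Molecular formula from the SMILES: C5H4ClNOS.
DoU = (2C + 2 + N − H − X)/2 = (2·5 + 2 + 1 − 4 − 1)/2 = 8/2 = 4.
(Structurally: 1 ring(s) + 3 π bond(s) = 4.)

4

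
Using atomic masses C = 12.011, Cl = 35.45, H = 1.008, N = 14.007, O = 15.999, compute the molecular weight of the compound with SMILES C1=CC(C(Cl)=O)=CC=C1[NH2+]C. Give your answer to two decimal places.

170.62

Molecular formula: C8H9ClNO+.
M = 8×12.011 + 1×35.45 + 9×1.008 + 1×14.007 + 1×15.999 = 170.62 g/mol.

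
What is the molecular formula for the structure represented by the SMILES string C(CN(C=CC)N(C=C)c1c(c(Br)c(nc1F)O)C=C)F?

C14H16BrF2N3O

Heavy atoms from the SMILES: 1 Br, 14 C, 2 F, 3 N, 1 O.
Implicit hydrogens by atom environment:
  5 × C (aromatic): no H
  4 × C: 2 H each → 8
  4 × C: 1 H each → 4
  2 × F: no H
  2 × N: no H
  1 × Br: no H
  1 × C: 3 H
  1 × N (aromatic): no H
  1 × O: 1 H
  Total hydrogens = 16.
Molecular formula: C14H16BrF2N3O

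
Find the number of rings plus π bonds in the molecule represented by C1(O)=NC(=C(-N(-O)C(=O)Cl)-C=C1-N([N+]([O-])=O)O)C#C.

Molecular formula from the SMILES: C8H5ClN4O6.
DoU = (2C + 2 + N − H − X)/2 = (2·8 + 2 + 4 − 5 − 1)/2 = 16/2 = 8.
(Structurally: 1 ring(s) + 7 π bond(s) = 8.)

8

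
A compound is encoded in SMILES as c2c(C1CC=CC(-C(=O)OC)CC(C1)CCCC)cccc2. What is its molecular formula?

C20H28O2

Heavy atoms from the SMILES: 20 C, 2 O.
Implicit hydrogens by atom environment:
  6 × C: 2 H each → 12
  5 × C: 1 H each → 5
  5 × C (aromatic): 1 H each → 5
  2 × C: 3 H each → 6
  2 × O: no H
  1 × C: no H
  1 × C (aromatic): no H
  Total hydrogens = 28.
Molecular formula: C20H28O2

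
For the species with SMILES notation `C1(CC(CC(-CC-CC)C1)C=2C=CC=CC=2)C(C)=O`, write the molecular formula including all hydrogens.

Heavy atoms from the SMILES: 18 C, 1 O.
Implicit hydrogens by atom environment:
  6 × C: 2 H each → 12
  5 × C (aromatic): 1 H each → 5
  3 × C: 1 H each → 3
  2 × C: 3 H each → 6
  1 × C (aromatic): no H
  1 × C: no H
  1 × O: no H
  Total hydrogens = 26.
Molecular formula: C18H26O

C18H26O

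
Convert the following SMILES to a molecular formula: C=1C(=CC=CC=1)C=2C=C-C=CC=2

Heavy atoms from the SMILES: 12 C.
Implicit hydrogens by atom environment:
  10 × C (aromatic): 1 H each → 10
  2 × C (aromatic): no H
  Total hydrogens = 10.
Molecular formula: C12H10

C12H10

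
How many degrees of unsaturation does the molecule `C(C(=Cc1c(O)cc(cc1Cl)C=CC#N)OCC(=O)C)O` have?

Molecular formula from the SMILES: C15H14ClNO4.
DoU = (2C + 2 + N − H − X)/2 = (2·15 + 2 + 1 − 14 − 1)/2 = 18/2 = 9.
(Structurally: 1 ring(s) + 8 π bond(s) = 9.)

9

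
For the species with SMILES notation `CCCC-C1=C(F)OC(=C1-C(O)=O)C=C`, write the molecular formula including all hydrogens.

Heavy atoms from the SMILES: 11 C, 1 F, 3 O.
Implicit hydrogens by atom environment:
  4 × C: 2 H each → 8
  4 × C (aromatic): no H
  1 × C: 3 H
  1 × C: 1 H
  1 × C: no H
  1 × F: no H
  1 × O: 1 H
  1 × O (aromatic): no H
  1 × O: no H
  Total hydrogens = 13.
Molecular formula: C11H13FO3

C11H13FO3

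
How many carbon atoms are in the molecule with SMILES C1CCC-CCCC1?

8

The symbol for carbon appears 8 times in the SMILES.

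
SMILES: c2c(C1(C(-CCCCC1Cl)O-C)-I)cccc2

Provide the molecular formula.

C14H18ClIO

Heavy atoms from the SMILES: 14 C, 1 Cl, 1 I, 1 O.
Implicit hydrogens by atom environment:
  5 × C (aromatic): 1 H each → 5
  4 × C: 2 H each → 8
  2 × C: 1 H each → 2
  1 × C: 3 H
  1 × C: no H
  1 × C (aromatic): no H
  1 × Cl: no H
  1 × I: no H
  1 × O: no H
  Total hydrogens = 18.
Molecular formula: C14H18ClIO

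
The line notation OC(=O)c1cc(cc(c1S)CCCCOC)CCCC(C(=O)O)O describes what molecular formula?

C17H24O6S

Heavy atoms from the SMILES: 17 C, 6 O, 1 S.
Implicit hydrogens by atom environment:
  7 × C: 2 H each → 14
  4 × C (aromatic): no H
  3 × O: 1 H each → 3
  3 × O: no H
  2 × C (aromatic): 1 H each → 2
  2 × C: no H
  1 × C: 3 H
  1 × C: 1 H
  1 × S: 1 H
  Total hydrogens = 24.
Molecular formula: C17H24O6S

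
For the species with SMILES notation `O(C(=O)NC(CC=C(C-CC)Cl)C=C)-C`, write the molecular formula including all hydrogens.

C11H18ClNO2

Heavy atoms from the SMILES: 11 C, 1 Cl, 1 N, 2 O.
Implicit hydrogens by atom environment:
  4 × C: 2 H each → 8
  3 × C: 1 H each → 3
  2 × C: 3 H each → 6
  2 × C: no H
  2 × O: no H
  1 × Cl: no H
  1 × N: 1 H
  Total hydrogens = 18.
Molecular formula: C11H18ClNO2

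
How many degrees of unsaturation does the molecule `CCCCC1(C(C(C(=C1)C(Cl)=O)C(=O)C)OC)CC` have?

Molecular formula from the SMILES: C15H23ClO3.
DoU = (2C + 2 + N − H − X)/2 = (2·15 + 2 + 0 − 23 − 1)/2 = 8/2 = 4.
(Structurally: 1 ring(s) + 3 π bond(s) = 4.)

4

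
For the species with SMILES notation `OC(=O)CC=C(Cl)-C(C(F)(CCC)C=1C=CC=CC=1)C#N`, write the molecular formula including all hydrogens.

Heavy atoms from the SMILES: 16 C, 1 Cl, 1 F, 1 N, 2 O.
Implicit hydrogens by atom environment:
  5 × C (aromatic): 1 H each → 5
  4 × C: no H
  3 × C: 2 H each → 6
  2 × C: 1 H each → 2
  1 × C: 3 H
  1 × C (aromatic): no H
  1 × Cl: no H
  1 × F: no H
  1 × N: no H
  1 × O: 1 H
  1 × O: no H
  Total hydrogens = 17.
Molecular formula: C16H17ClFNO2

C16H17ClFNO2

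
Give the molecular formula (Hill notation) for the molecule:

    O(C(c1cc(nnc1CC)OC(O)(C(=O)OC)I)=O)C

Heavy atoms from the SMILES: 11 C, 1 I, 2 N, 6 O.
Implicit hydrogens by atom environment:
  5 × O: no H
  3 × C: 3 H each → 9
  3 × C (aromatic): no H
  3 × C: no H
  2 × N (aromatic): no H
  1 × C: 2 H
  1 × C (aromatic): 1 H
  1 × I: no H
  1 × O: 1 H
  Total hydrogens = 13.
Molecular formula: C11H13IN2O6

C11H13IN2O6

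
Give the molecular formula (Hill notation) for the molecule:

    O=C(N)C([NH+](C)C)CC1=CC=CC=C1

C11H17N2O+

Heavy atoms from the SMILES: 11 C, 2 N, 1 O.
Implicit hydrogens by atom environment:
  5 × C (aromatic): 1 H each → 5
  2 × C: 3 H each → 6
  1 × C: 2 H
  1 × C: 1 H
  1 × C (aromatic): no H
  1 × C: no H
  1 × N: 2 H
  1 × N (charge +1): 1 H
  1 × O: no H
  Total hydrogens = 17.
Net charge +1.
Molecular formula: C11H17N2O+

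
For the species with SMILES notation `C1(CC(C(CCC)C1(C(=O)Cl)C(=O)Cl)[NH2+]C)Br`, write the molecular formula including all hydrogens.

Heavy atoms from the SMILES: 1 Br, 11 C, 2 Cl, 1 N, 2 O.
Implicit hydrogens by atom environment:
  3 × C: 2 H each → 6
  3 × C: 1 H each → 3
  3 × C: no H
  2 × C: 3 H each → 6
  2 × Cl: no H
  2 × O: no H
  1 × Br: no H
  1 × N (charge +1): 2 H
  Total hydrogens = 17.
Net charge +1.
Molecular formula: C11H17BrCl2NO2+

C11H17BrCl2NO2+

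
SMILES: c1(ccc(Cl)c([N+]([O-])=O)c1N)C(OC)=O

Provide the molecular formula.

Heavy atoms from the SMILES: 8 C, 1 Cl, 2 N, 4 O.
Implicit hydrogens by atom environment:
  4 × C (aromatic): no H
  3 × O: no H
  2 × C (aromatic): 1 H each → 2
  1 × C: 3 H
  1 × C: no H
  1 × Cl: no H
  1 × N: 2 H
  1 × N (charge +1): no H
  1 × O (charge -1): no H
  Total hydrogens = 7.
Molecular formula: C8H7ClN2O4

C8H7ClN2O4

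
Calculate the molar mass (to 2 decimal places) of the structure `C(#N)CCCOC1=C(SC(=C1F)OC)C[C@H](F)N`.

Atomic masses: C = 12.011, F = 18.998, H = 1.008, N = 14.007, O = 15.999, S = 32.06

Molecular formula: C11H14F2N2O2S.
M = 11×12.011 + 2×18.998 + 14×1.008 + 2×14.007 + 2×15.999 + 1×32.06 = 276.30 g/mol.

276.30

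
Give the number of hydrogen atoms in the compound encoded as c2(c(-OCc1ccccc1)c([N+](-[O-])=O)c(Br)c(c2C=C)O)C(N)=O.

13

Hydrogens are implicit in SMILES; fill each atom to its normal valence:
  7 × C (aromatic): no H
  5 × C (aromatic): 1 H each → 5
  3 × O: no H
  2 × C: 2 H each → 4
  1 × Br: no H
  1 × C: 1 H
  1 × C: no H
  1 × N: 2 H
  1 × N (charge +1): no H
  1 × O: 1 H
  1 × O (charge -1): no H
  Total hydrogens = 13.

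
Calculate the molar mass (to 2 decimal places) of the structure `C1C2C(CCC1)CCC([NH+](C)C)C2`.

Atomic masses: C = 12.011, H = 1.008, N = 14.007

182.33

Molecular formula: C12H24N+.
M = 12×12.011 + 24×1.008 + 1×14.007 = 182.33 g/mol.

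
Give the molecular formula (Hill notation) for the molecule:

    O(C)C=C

C3H6O

Heavy atoms from the SMILES: 3 C, 1 O.
Implicit hydrogens by atom environment:
  1 × C: 3 H
  1 × C: 2 H
  1 × C: 1 H
  1 × O: no H
  Total hydrogens = 6.
Molecular formula: C3H6O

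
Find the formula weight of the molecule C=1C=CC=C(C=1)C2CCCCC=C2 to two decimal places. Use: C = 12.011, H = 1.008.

172.27

Molecular formula: C13H16.
M = 13×12.011 + 16×1.008 = 172.27 g/mol.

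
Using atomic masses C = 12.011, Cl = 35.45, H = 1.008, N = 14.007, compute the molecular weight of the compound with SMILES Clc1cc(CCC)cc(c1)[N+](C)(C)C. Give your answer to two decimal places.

212.74

Molecular formula: C12H19ClN+.
M = 12×12.011 + 1×35.45 + 19×1.008 + 1×14.007 = 212.74 g/mol.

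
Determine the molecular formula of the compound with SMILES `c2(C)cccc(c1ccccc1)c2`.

Heavy atoms from the SMILES: 13 C.
Implicit hydrogens by atom environment:
  9 × C (aromatic): 1 H each → 9
  3 × C (aromatic): no H
  1 × C: 3 H
  Total hydrogens = 12.
Molecular formula: C13H12

C13H12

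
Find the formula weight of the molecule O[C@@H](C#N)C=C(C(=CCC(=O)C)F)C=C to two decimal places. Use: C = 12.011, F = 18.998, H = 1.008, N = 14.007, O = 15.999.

209.22

Molecular formula: C11H12FNO2.
M = 11×12.011 + 1×18.998 + 12×1.008 + 1×14.007 + 2×15.999 = 209.22 g/mol.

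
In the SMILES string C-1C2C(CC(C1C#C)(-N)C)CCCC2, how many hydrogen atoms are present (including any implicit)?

21

Hydrogens are implicit in SMILES; fill each atom to its normal valence:
  6 × C: 2 H each → 12
  4 × C: 1 H each → 4
  2 × C: no H
  1 × C: 3 H
  1 × N: 2 H
  Total hydrogens = 21.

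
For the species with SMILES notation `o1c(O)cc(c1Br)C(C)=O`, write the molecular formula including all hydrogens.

Heavy atoms from the SMILES: 1 Br, 6 C, 3 O.
Implicit hydrogens by atom environment:
  3 × C (aromatic): no H
  1 × Br: no H
  1 × C: 3 H
  1 × C (aromatic): 1 H
  1 × C: no H
  1 × O: 1 H
  1 × O (aromatic): no H
  1 × O: no H
  Total hydrogens = 5.
Molecular formula: C6H5BrO3

C6H5BrO3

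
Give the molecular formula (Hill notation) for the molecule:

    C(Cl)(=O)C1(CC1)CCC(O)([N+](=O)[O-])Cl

Heavy atoms from the SMILES: 7 C, 2 Cl, 1 N, 4 O.
Implicit hydrogens by atom environment:
  4 × C: 2 H each → 8
  3 × C: no H
  2 × Cl: no H
  2 × O: no H
  1 × N (charge +1): no H
  1 × O: 1 H
  1 × O (charge -1): no H
  Total hydrogens = 9.
Molecular formula: C7H9Cl2NO4

C7H9Cl2NO4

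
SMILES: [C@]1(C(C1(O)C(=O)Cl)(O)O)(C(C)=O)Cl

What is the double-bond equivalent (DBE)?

Molecular formula from the SMILES: C6H6Cl2O5.
DoU = (2C + 2 + N − H − X)/2 = (2·6 + 2 + 0 − 6 − 2)/2 = 6/2 = 3.
(Structurally: 1 ring(s) + 2 π bond(s) = 3.)

3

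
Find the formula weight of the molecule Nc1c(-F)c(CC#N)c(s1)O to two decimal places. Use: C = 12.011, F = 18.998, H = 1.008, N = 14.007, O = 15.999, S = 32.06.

172.18

Molecular formula: C6H5FN2OS.
M = 6×12.011 + 1×18.998 + 5×1.008 + 2×14.007 + 1×15.999 + 1×32.06 = 172.18 g/mol.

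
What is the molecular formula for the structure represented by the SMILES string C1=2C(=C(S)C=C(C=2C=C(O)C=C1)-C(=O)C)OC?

C13H12O3S

Heavy atoms from the SMILES: 13 C, 3 O, 1 S.
Implicit hydrogens by atom environment:
  6 × C (aromatic): no H
  4 × C (aromatic): 1 H each → 4
  2 × C: 3 H each → 6
  2 × O: no H
  1 × C: no H
  1 × O: 1 H
  1 × S: 1 H
  Total hydrogens = 12.
Molecular formula: C13H12O3S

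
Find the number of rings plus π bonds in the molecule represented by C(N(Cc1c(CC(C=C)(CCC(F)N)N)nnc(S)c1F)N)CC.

Molecular formula from the SMILES: C15H26F2N6S.
DoU = (2C + 2 + N − H − X)/2 = (2·15 + 2 + 6 − 26 − 2)/2 = 10/2 = 5.
(Structurally: 1 ring(s) + 4 π bond(s) = 5.)

5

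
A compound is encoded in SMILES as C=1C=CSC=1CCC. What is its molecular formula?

Heavy atoms from the SMILES: 7 C, 1 S.
Implicit hydrogens by atom environment:
  3 × C (aromatic): 1 H each → 3
  2 × C: 2 H each → 4
  1 × C: 3 H
  1 × C (aromatic): no H
  1 × S (aromatic): no H
  Total hydrogens = 10.
Molecular formula: C7H10S

C7H10S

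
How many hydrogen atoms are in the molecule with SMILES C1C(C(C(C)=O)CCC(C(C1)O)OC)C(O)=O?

Hydrogens are implicit in SMILES; fill each atom to its normal valence:
  4 × C: 2 H each → 8
  4 × C: 1 H each → 4
  3 × O: no H
  2 × C: 3 H each → 6
  2 × C: no H
  2 × O: 1 H each → 2
  Total hydrogens = 20.

20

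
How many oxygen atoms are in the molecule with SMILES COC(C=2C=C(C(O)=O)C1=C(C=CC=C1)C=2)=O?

4

The symbol for oxygen appears 4 times in the SMILES.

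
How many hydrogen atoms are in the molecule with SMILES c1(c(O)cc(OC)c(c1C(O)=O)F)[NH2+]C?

11

Hydrogens are implicit in SMILES; fill each atom to its normal valence:
  5 × C (aromatic): no H
  2 × C: 3 H each → 6
  2 × O: 1 H each → 2
  2 × O: no H
  1 × C (aromatic): 1 H
  1 × C: no H
  1 × F: no H
  1 × N (charge +1): 2 H
  Total hydrogens = 11.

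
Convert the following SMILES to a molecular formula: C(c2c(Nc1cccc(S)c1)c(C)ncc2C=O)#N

C14H11N3OS

Heavy atoms from the SMILES: 14 C, 3 N, 1 O, 1 S.
Implicit hydrogens by atom environment:
  6 × C (aromatic): no H
  5 × C (aromatic): 1 H each → 5
  1 × C: 3 H
  1 × C: 1 H
  1 × C: no H
  1 × N: 1 H
  1 × N (aromatic): no H
  1 × N: no H
  1 × O: no H
  1 × S: 1 H
  Total hydrogens = 11.
Molecular formula: C14H11N3OS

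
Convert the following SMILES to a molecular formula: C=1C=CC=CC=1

C6H6

Heavy atoms from the SMILES: 6 C.
Implicit hydrogens by atom environment:
  6 × C (aromatic): 1 H each → 6
  Total hydrogens = 6.
Molecular formula: C6H6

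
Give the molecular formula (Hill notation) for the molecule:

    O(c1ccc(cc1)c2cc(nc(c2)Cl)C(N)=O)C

C13H11ClN2O2

Heavy atoms from the SMILES: 13 C, 1 Cl, 2 N, 2 O.
Implicit hydrogens by atom environment:
  6 × C (aromatic): 1 H each → 6
  5 × C (aromatic): no H
  2 × O: no H
  1 × C: 3 H
  1 × C: no H
  1 × Cl: no H
  1 × N: 2 H
  1 × N (aromatic): no H
  Total hydrogens = 11.
Molecular formula: C13H11ClN2O2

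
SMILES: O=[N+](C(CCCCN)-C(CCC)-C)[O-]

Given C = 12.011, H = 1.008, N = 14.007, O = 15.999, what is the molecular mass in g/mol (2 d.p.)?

Molecular formula: C10H22N2O2.
M = 10×12.011 + 22×1.008 + 2×14.007 + 2×15.999 = 202.30 g/mol.

202.30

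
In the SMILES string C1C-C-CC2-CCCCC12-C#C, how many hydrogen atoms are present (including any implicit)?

18

Hydrogens are implicit in SMILES; fill each atom to its normal valence:
  8 × C: 2 H each → 16
  2 × C: 1 H each → 2
  2 × C: no H
  Total hydrogens = 18.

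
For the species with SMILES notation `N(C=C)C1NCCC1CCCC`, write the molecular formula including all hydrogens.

Heavy atoms from the SMILES: 10 C, 2 N.
Implicit hydrogens by atom environment:
  6 × C: 2 H each → 12
  3 × C: 1 H each → 3
  2 × N: 1 H each → 2
  1 × C: 3 H
  Total hydrogens = 20.
Molecular formula: C10H20N2

C10H20N2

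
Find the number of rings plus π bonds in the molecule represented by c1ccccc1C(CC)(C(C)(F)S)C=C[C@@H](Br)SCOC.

Molecular formula from the SMILES: C16H22BrFOS2.
DoU = (2C + 2 + N − H − X)/2 = (2·16 + 2 + 0 − 22 − 2)/2 = 10/2 = 5.
(Structurally: 1 ring(s) + 4 π bond(s) = 5.)

5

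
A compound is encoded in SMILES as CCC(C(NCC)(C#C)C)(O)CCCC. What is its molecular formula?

Heavy atoms from the SMILES: 13 C, 1 N, 1 O.
Implicit hydrogens by atom environment:
  5 × C: 2 H each → 10
  4 × C: 3 H each → 12
  3 × C: no H
  1 × C: 1 H
  1 × N: 1 H
  1 × O: 1 H
  Total hydrogens = 25.
Molecular formula: C13H25NO

C13H25NO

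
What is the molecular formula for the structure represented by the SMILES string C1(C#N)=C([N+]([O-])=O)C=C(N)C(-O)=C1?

Heavy atoms from the SMILES: 7 C, 3 N, 3 O.
Implicit hydrogens by atom environment:
  4 × C (aromatic): no H
  2 × C (aromatic): 1 H each → 2
  1 × C: no H
  1 × N: 2 H
  1 × N: no H
  1 × N (charge +1): no H
  1 × O: 1 H
  1 × O: no H
  1 × O (charge -1): no H
  Total hydrogens = 5.
Molecular formula: C7H5N3O3

C7H5N3O3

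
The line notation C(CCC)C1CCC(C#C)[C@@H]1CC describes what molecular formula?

Heavy atoms from the SMILES: 13 C.
Implicit hydrogens by atom environment:
  6 × C: 2 H each → 12
  4 × C: 1 H each → 4
  2 × C: 3 H each → 6
  1 × C: no H
  Total hydrogens = 22.
Molecular formula: C13H22

C13H22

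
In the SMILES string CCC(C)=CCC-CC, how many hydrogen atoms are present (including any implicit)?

Hydrogens are implicit in SMILES; fill each atom to its normal valence:
  4 × C: 2 H each → 8
  3 × C: 3 H each → 9
  1 × C: 1 H
  1 × C: no H
  Total hydrogens = 18.

18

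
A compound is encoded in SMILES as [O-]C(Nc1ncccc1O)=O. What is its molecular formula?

C6H5N2O3-

Heavy atoms from the SMILES: 6 C, 2 N, 3 O.
Implicit hydrogens by atom environment:
  3 × C (aromatic): 1 H each → 3
  2 × C (aromatic): no H
  1 × C: no H
  1 × N: 1 H
  1 × N (aromatic): no H
  1 × O: 1 H
  1 × O: no H
  1 × O (charge -1): no H
  Total hydrogens = 5.
Net charge -1.
Molecular formula: C6H5N2O3-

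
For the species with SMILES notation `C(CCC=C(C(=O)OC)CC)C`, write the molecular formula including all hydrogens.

Heavy atoms from the SMILES: 10 C, 2 O.
Implicit hydrogens by atom environment:
  4 × C: 2 H each → 8
  3 × C: 3 H each → 9
  2 × C: no H
  2 × O: no H
  1 × C: 1 H
  Total hydrogens = 18.
Molecular formula: C10H18O2

C10H18O2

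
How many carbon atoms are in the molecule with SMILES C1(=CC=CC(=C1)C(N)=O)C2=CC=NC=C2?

12

The symbol for carbon appears 12 times in the SMILES.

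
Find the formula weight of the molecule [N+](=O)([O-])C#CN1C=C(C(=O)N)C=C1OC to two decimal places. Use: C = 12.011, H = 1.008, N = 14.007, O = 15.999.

Molecular formula: C8H7N3O4.
M = 8×12.011 + 7×1.008 + 3×14.007 + 4×15.999 = 209.16 g/mol.

209.16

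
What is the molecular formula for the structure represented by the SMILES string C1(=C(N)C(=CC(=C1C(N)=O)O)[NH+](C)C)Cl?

Heavy atoms from the SMILES: 9 C, 1 Cl, 3 N, 2 O.
Implicit hydrogens by atom environment:
  5 × C (aromatic): no H
  2 × C: 3 H each → 6
  2 × N: 2 H each → 4
  1 × C (aromatic): 1 H
  1 × C: no H
  1 × Cl: no H
  1 × N (charge +1): 1 H
  1 × O: 1 H
  1 × O: no H
  Total hydrogens = 13.
Net charge +1.
Molecular formula: C9H13ClN3O2+

C9H13ClN3O2+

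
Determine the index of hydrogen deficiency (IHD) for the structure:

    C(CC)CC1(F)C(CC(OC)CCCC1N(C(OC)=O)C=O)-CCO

Molecular formula from the SMILES: C18H32FNO5.
DoU = (2C + 2 + N − H − X)/2 = (2·18 + 2 + 1 − 32 − 1)/2 = 6/2 = 3.
(Structurally: 1 ring(s) + 2 π bond(s) = 3.)

3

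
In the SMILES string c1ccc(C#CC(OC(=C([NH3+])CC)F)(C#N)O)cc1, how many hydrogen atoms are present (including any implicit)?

Hydrogens are implicit in SMILES; fill each atom to its normal valence:
  6 × C: no H
  5 × C (aromatic): 1 H each → 5
  1 × C: 3 H
  1 × C: 2 H
  1 × C (aromatic): no H
  1 × F: no H
  1 × N (charge +1): 3 H
  1 × N: no H
  1 × O: 1 H
  1 × O: no H
  Total hydrogens = 14.

14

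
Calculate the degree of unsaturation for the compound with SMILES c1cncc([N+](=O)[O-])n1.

5

Molecular formula from the SMILES: C4H3N3O2.
DoU = (2C + 2 + N − H − X)/2 = (2·4 + 2 + 3 − 3 − 0)/2 = 10/2 = 5.
(Structurally: 1 ring(s) + 4 π bond(s) = 5.)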